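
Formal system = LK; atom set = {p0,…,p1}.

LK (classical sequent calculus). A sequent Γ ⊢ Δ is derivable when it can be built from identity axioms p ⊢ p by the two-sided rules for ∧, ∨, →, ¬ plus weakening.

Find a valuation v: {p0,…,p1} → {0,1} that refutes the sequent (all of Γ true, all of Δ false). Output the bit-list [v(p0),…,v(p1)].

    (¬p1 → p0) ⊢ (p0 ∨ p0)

Enumerate valuations to refute Γ ⊢ Δ:
  v=00: Γ:[(¬p1 → p0)=F] Δ:[(p0 ∨ p0)=F] refutes=False
  v=01: Γ:[(¬p1 → p0)=T] Δ:[(p0 ∨ p0)=F] refutes=True  ← countermodel

Result: [0, 1]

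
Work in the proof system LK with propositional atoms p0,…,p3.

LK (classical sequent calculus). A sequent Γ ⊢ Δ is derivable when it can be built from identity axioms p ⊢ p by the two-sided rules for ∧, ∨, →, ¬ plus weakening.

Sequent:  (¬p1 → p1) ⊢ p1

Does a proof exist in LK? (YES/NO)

Proof tree:
[→L] (¬p1 → p1) ⊢ p1
  [¬R]  ⊢ p1, ¬p1
    [Ax] p1 ⊢ p1
  [Ax] p1 ⊢ p1

Result: YES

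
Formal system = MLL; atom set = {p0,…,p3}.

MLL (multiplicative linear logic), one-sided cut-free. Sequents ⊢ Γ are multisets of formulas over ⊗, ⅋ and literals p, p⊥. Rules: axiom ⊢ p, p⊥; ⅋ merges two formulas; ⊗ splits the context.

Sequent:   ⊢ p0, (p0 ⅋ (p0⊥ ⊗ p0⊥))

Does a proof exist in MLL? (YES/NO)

Proof tree:
[⅋]  ⊢ p0, (p0 ⅋ (p0⊥ ⊗ p0⊥))
  [⊗]  ⊢ p0, p0, (p0⊥ ⊗ p0⊥)
    [Ax]  ⊢ p0, p0⊥
    [Ax]  ⊢ p0, p0⊥

Result: YES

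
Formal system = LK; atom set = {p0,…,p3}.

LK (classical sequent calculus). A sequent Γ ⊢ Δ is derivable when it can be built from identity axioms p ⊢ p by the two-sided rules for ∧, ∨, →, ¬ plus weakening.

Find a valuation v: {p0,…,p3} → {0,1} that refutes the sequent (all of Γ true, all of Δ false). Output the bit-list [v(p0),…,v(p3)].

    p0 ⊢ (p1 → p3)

Search for a countermodel by truth-table:
  v=0000: Γ:[p0=F] Δ:[(p1 → p3)=T] refutes=False
  v=0001: Γ:[p0=F] Δ:[(p1 → p3)=T] refutes=False
  v=0010: Γ:[p0=F] Δ:[(p1 → p3)=T] refutes=False
  v=0011: Γ:[p0=F] Δ:[(p1 → p3)=T] refutes=False
  v=0100: Γ:[p0=F] Δ:[(p1 → p3)=F] refutes=False
  v=0101: Γ:[p0=F] Δ:[(p1 → p3)=T] refutes=False
  v=0110: Γ:[p0=F] Δ:[(p1 → p3)=F] refutes=False
  v=0111: Γ:[p0=F] Δ:[(p1 → p3)=T] refutes=False
  v=1000: Γ:[p0=T] Δ:[(p1 → p3)=T] refutes=False
  v=1001: Γ:[p0=T] Δ:[(p1 → p3)=T] refutes=False
  v=1010: Γ:[p0=T] Δ:[(p1 → p3)=T] refutes=False
  v=1011: Γ:[p0=T] Δ:[(p1 → p3)=T] refutes=False
  v=1100: Γ:[p0=T] Δ:[(p1 → p3)=F] refutes=True  ← countermodel

Result: [1, 1, 0, 0]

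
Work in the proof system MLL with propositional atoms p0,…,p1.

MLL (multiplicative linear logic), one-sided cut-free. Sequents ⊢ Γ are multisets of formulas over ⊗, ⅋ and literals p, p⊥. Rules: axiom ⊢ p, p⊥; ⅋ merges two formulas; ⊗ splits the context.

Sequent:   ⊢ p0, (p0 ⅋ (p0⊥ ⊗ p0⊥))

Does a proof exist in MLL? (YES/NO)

Proof tree:
[⅋]  ⊢ p0, (p0 ⅋ (p0⊥ ⊗ p0⊥))
  [⊗]  ⊢ p0, p0, (p0⊥ ⊗ p0⊥)
    [Ax]  ⊢ p0, p0⊥
    [Ax]  ⊢ p0, p0⊥

Result: YES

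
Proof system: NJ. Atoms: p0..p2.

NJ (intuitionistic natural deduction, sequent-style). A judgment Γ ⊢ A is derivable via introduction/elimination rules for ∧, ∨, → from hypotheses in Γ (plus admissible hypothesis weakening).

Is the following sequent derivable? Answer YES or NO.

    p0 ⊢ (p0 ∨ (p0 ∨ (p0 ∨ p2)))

Derivation (root first):
[∨I₂] p0 ⊢ (p0 ∨ (p0 ∨ (p0 ∨ p2)))
  [∨I₂] p0 ⊢ (p0 ∨ (p0 ∨ p2))
    [∨I₁] p0 ⊢ (p0 ∨ p2)
      [Ax] p0 ⊢ p0

Result: YES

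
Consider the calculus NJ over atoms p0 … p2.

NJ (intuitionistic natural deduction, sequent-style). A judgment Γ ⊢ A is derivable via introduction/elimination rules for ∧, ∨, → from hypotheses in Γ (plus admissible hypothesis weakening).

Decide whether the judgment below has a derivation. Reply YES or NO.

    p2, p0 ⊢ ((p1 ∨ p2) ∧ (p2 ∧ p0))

Derivation (root first):
[∧I] p2, p0 ⊢ ((p1 ∨ p2) ∧ (p2 ∧ p0))
  [∨I₂] p2 ⊢ (p1 ∨ p2)
    [Ax] p2 ⊢ p2
  [∧I] p2, p0 ⊢ (p2 ∧ p0)
    [Ax] p2 ⊢ p2
    [Ax] p0 ⊢ p0

Result: YES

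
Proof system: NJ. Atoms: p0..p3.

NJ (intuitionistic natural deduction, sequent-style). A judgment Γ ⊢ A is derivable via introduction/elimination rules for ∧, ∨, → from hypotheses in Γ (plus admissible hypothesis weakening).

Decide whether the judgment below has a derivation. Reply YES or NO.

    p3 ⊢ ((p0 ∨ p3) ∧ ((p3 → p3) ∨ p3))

Derivation (root first):
[∧I] p3 ⊢ ((p0 ∨ p3) ∧ ((p3 → p3) ∨ p3))
  [∨I₂] p3 ⊢ (p0 ∨ p3)
    [Ax] p3 ⊢ p3
  [∨I₁]  ⊢ ((p3 → p3) ∨ p3)
    [→I]  ⊢ (p3 → p3)
      [Ax] p3 ⊢ p3

Result: YES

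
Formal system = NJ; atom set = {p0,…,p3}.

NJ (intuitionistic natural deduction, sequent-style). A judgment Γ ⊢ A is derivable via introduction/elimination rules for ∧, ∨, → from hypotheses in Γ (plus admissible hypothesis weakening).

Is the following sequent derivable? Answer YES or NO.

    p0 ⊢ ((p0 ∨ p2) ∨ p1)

Derivation (root first):
[∨I₁] p0 ⊢ ((p0 ∨ p2) ∨ p1)
  [∨I₁] p0 ⊢ (p0 ∨ p2)
    [Ax] p0 ⊢ p0

Result: YES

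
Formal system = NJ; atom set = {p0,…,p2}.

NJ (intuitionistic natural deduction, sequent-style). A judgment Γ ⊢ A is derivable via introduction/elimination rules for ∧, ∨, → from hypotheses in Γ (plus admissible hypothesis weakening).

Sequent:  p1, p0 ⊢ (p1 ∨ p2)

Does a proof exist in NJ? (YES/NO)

Proof tree:
[Wk] p1, p0 ⊢ (p1 ∨ p2)
  [∨I₁] p1 ⊢ (p1 ∨ p2)
    [Ax] p1 ⊢ p1

Result: YES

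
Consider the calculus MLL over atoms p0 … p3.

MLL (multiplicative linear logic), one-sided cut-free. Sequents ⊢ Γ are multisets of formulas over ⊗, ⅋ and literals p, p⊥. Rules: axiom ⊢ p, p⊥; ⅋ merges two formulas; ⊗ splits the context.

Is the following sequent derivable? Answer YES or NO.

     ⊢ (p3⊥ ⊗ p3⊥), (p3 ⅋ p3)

Derivation (root first):
[⅋]  ⊢ (p3⊥ ⊗ p3⊥), (p3 ⅋ p3)
  [⊗]  ⊢ p3, p3, (p3⊥ ⊗ p3⊥)
    [Ax]  ⊢ p3, p3⊥
    [Ax]  ⊢ p3, p3⊥

Result: YES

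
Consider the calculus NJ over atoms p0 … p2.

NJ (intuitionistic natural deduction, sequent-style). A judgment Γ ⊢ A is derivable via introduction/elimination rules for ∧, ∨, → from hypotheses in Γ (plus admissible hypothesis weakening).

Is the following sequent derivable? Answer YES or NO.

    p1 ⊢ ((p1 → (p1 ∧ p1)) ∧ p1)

Derivation (root first):
[∧I] p1 ⊢ ((p1 → (p1 ∧ p1)) ∧ p1)
  [→I]  ⊢ (p1 → (p1 ∧ p1))
    [∧I] p1 ⊢ (p1 ∧ p1)
      [Ax] p1 ⊢ p1
      [Ax] p1 ⊢ p1
  [Ax] p1 ⊢ p1

Result: YES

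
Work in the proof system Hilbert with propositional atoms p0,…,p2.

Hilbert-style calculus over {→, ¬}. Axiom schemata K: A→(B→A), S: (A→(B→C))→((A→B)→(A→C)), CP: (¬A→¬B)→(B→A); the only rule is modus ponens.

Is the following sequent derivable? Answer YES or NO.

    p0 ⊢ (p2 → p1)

Truth-table refutation:
  v=000: Γ:[p0=F] Δ:[(p2 → p1)=T] refutes=False
  v=001: Γ:[p0=F] Δ:[(p2 → p1)=F] refutes=False
  v=010: Γ:[p0=F] Δ:[(p2 → p1)=T] refutes=False
  v=011: Γ:[p0=F] Δ:[(p2 → p1)=T] refutes=False
  v=100: Γ:[p0=T] Δ:[(p2 → p1)=T] refutes=False
  v=101: Γ:[p0=T] Δ:[(p2 → p1)=F] refutes=True  ← countermodel

Result: NO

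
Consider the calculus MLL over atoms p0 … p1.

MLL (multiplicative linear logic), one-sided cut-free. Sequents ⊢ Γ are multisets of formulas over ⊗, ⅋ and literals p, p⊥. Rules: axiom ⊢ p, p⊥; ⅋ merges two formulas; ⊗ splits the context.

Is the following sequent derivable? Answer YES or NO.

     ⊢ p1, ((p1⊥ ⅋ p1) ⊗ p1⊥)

Derivation trace:
[⊗]  ⊢ p1, ((p1⊥ ⅋ p1) ⊗ p1⊥)
  [⅋]  ⊢ (p1⊥ ⅋ p1)
    [Ax]  ⊢ p1, p1⊥
  [Ax]  ⊢ p1, p1⊥

Result: YES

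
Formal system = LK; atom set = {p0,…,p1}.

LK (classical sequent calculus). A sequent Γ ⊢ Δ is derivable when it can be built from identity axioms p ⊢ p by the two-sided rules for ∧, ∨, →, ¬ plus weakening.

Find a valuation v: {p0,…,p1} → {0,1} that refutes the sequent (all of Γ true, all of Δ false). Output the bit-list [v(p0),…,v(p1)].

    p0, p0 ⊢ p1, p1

Enumerate valuations to refute Γ ⊢ Δ:
  v=00: Γ:[p0=F, p0=F] Δ:[p1=F, p1=F] refutes=False
  v=01: Γ:[p0=F, p0=F] Δ:[p1=T, p1=T] refutes=False
  v=10: Γ:[p0=T, p0=T] Δ:[p1=F, p1=F] refutes=True  ← countermodel

Result: [1, 0]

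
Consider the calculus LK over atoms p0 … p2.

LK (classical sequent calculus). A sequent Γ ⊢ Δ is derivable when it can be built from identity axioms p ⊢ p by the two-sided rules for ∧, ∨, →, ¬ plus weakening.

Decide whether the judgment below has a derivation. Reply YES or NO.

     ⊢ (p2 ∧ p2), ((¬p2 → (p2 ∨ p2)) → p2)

Derivation trace:
[→R]  ⊢ (p2 ∧ p2), ((¬p2 → (p2 ∨ p2)) → p2)
  [→L] (¬p2 → (p2 ∨ p2)) ⊢ p2, (p2 ∧ p2)
    [¬R]  ⊢ (p2 ∧ p2), ¬p2
      [∧R] p2 ⊢ (p2 ∧ p2)
        [Ax] p2 ⊢ p2
        [Ax] p2 ⊢ p2
    [∨L] (p2 ∨ p2) ⊢ p2
      [Ax] p2 ⊢ p2
      [Ax] p2 ⊢ p2

Result: YES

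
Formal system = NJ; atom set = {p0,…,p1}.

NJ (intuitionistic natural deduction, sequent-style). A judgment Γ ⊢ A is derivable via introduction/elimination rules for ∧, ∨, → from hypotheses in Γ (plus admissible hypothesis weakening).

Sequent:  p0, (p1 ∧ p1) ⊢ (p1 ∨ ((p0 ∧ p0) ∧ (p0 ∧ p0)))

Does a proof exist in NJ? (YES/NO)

Derivation (root first):
[Wk] p0, (p1 ∧ p1) ⊢ (p1 ∨ ((p0 ∧ p0) ∧ (p0 ∧ p0)))
  [∨I₂] p0 ⊢ (p1 ∨ ((p0 ∧ p0) ∧ (p0 ∧ p0)))
    [∧I] p0 ⊢ ((p0 ∧ p0) ∧ (p0 ∧ p0))
      [∧I] p0 ⊢ (p0 ∧ p0)
        [Ax] p0 ⊢ p0
        [Ax] p0 ⊢ p0
      [∧I] p0 ⊢ (p0 ∧ p0)
        [Ax] p0 ⊢ p0
        [Ax] p0 ⊢ p0

Result: YES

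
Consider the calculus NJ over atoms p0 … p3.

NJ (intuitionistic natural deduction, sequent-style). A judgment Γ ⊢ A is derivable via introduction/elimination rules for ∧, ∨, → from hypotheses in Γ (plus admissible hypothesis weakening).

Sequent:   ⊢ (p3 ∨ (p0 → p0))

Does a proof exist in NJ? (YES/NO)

Derivation trace:
[∨I₂]  ⊢ (p3 ∨ (p0 → p0))
  [→I]  ⊢ (p0 → p0)
    [Ax] p0 ⊢ p0

Result: YES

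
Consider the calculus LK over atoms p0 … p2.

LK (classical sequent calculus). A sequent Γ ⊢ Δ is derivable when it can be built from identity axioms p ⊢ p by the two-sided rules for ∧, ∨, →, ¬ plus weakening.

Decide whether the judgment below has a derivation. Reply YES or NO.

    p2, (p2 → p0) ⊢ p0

Derivation (root first):
[→L] p2, (p2 → p0) ⊢ p0
  [Ax] p2 ⊢ p2
  [WR] p0 ⊢ p0, p0
    [Ax] p0 ⊢ p0

Result: YES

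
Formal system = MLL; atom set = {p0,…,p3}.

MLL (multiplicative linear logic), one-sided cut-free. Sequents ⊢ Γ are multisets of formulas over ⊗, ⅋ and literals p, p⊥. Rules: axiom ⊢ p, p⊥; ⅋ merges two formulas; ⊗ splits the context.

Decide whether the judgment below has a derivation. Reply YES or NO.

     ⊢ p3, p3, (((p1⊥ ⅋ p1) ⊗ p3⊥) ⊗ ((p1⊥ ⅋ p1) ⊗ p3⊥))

Proof tree:
[⊗]  ⊢ p3, p3, (((p1⊥ ⅋ p1) ⊗ p3⊥) ⊗ ((p1⊥ ⅋ p1) ⊗ p3⊥))
  [⊗]  ⊢ p3, ((p1⊥ ⅋ p1) ⊗ p3⊥)
    [⅋]  ⊢ (p1⊥ ⅋ p1)
      [Ax]  ⊢ p1, p1⊥
    [Ax]  ⊢ p3, p3⊥
  [⊗]  ⊢ p3, ((p1⊥ ⅋ p1) ⊗ p3⊥)
    [⅋]  ⊢ (p1⊥ ⅋ p1)
      [Ax]  ⊢ p1, p1⊥
    [Ax]  ⊢ p3, p3⊥

Result: YES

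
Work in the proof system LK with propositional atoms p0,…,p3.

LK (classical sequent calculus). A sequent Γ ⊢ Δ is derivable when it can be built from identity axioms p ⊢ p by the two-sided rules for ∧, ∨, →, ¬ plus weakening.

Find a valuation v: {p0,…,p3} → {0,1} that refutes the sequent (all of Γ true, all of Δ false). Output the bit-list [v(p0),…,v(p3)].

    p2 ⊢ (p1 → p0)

Enumerate valuations to refute Γ ⊢ Δ:
  v=0000: Γ:[p2=F] Δ:[(p1 → p0)=T] refutes=False
  v=0001: Γ:[p2=F] Δ:[(p1 → p0)=T] refutes=False
  v=0010: Γ:[p2=T] Δ:[(p1 → p0)=T] refutes=False
  v=0011: Γ:[p2=T] Δ:[(p1 → p0)=T] refutes=False
  v=0100: Γ:[p2=F] Δ:[(p1 → p0)=F] refutes=False
  v=0101: Γ:[p2=F] Δ:[(p1 → p0)=F] refutes=False
  v=0110: Γ:[p2=T] Δ:[(p1 → p0)=F] refutes=True  ← countermodel

Result: [0, 1, 1, 0]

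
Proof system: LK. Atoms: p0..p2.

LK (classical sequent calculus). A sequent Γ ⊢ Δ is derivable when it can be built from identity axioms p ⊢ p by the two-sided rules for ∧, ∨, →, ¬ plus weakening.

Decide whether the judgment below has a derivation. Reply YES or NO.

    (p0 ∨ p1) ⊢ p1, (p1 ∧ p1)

Enumerate valuations to refute Γ ⊢ Δ:
  v=000: Γ:[(p0 ∨ p1)=F] Δ:[p1=F, (p1 ∧ p1)=F] refutes=False
  v=001: Γ:[(p0 ∨ p1)=F] Δ:[p1=F, (p1 ∧ p1)=F] refutes=False
  v=010: Γ:[(p0 ∨ p1)=T] Δ:[p1=T, (p1 ∧ p1)=T] refutes=False
  v=011: Γ:[(p0 ∨ p1)=T] Δ:[p1=T, (p1 ∧ p1)=T] refutes=False
  v=100: Γ:[(p0 ∨ p1)=T] Δ:[p1=F, (p1 ∧ p1)=F] refutes=True  ← countermodel

Result: NO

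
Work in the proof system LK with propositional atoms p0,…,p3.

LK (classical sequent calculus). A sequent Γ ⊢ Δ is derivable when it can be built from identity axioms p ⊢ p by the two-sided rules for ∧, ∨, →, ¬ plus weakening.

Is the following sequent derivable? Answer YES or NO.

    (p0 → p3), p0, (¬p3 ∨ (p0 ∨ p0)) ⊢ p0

Derivation (root first):
[∨L] (p0 → p3), p0, (¬p3 ∨ (p0 ∨ p0)) ⊢ p0
  [¬L] p0, (p0 → p3), ¬p3 ⊢ 
    [→L] p0, (p0 → p3) ⊢ p3
      [Ax] p0 ⊢ p0
      [Ax] p3 ⊢ p3
  [∨L] (p0 ∨ p0) ⊢ p0
    [Ax] p0 ⊢ p0
    [Ax] p0 ⊢ p0

Result: YES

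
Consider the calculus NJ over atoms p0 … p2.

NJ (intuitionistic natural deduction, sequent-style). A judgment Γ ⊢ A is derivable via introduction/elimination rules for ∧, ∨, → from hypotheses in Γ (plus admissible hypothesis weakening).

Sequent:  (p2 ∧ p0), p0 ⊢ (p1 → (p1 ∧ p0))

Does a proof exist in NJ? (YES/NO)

Derivation (root first):
[→I] (p2 ∧ p0), p0 ⊢ (p1 → (p1 ∧ p0))
  [∧I] (p2 ∧ p0), p1, p0 ⊢ (p1 ∧ p0)
    [Ax] p1 ⊢ p1
    [Wk] p0, (p2 ∧ p0) ⊢ p0
      [Ax] p0 ⊢ p0

Result: YES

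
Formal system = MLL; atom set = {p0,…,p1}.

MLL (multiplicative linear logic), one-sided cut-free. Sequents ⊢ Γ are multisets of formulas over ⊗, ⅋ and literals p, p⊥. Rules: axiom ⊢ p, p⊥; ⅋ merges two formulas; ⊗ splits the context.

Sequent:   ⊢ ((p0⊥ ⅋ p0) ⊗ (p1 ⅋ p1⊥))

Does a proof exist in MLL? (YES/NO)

Derivation trace:
[⊗]  ⊢ ((p0⊥ ⅋ p0) ⊗ (p1 ⅋ p1⊥))
  [⅋]  ⊢ (p0⊥ ⅋ p0)
    [Ax]  ⊢ p0, p0⊥
  [⅋]  ⊢ (p1 ⅋ p1⊥)
    [Ax]  ⊢ p1, p1⊥

Result: YES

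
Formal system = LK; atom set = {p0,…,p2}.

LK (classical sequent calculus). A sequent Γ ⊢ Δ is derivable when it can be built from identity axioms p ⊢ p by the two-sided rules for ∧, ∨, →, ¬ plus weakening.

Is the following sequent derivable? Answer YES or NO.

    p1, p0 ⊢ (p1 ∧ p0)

Derivation trace:
[∧R] p1, p0 ⊢ (p1 ∧ p0)
  [WL] p1, p1 ⊢ p1
    [Ax] p1 ⊢ p1
  [Ax] p0 ⊢ p0

Result: YES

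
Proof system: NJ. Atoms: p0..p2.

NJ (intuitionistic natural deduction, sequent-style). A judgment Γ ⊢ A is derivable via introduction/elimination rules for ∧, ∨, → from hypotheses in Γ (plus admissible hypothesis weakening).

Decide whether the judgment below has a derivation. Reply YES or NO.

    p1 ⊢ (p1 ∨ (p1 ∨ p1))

Derivation trace:
[∨I₂] p1 ⊢ (p1 ∨ (p1 ∨ p1))
  [∨I₁] p1 ⊢ (p1 ∨ p1)
    [Ax] p1 ⊢ p1

Result: YES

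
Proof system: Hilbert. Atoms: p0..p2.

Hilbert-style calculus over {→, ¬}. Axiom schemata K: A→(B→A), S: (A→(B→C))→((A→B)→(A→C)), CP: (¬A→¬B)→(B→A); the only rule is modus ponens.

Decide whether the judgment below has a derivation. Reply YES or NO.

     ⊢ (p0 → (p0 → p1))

Search for a countermodel by truth-table:
  v=000: Γ:[] Δ:[(p0 → (p0 → p1))=T] refutes=False
  v=001: Γ:[] Δ:[(p0 → (p0 → p1))=T] refutes=False
  v=010: Γ:[] Δ:[(p0 → (p0 → p1))=T] refutes=False
  v=011: Γ:[] Δ:[(p0 → (p0 → p1))=T] refutes=False
  v=100: Γ:[] Δ:[(p0 → (p0 → p1))=F] refutes=True  ← countermodel

Result: NO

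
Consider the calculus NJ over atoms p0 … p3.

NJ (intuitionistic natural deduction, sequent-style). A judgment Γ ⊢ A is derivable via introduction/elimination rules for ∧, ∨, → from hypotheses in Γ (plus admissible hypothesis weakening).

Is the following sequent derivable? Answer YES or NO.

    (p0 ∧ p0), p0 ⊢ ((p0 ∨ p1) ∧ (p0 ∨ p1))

Derivation (root first):
[∧I] (p0 ∧ p0), p0 ⊢ ((p0 ∨ p1) ∧ (p0 ∨ p1))
  [Wk] p0, (p0 ∧ p0) ⊢ (p0 ∨ p1)
    [∨I₁] p0 ⊢ (p0 ∨ p1)
      [Ax] p0 ⊢ p0
  [Wk] p0, (p0 ∧ p0) ⊢ (p0 ∨ p1)
    [∨I₁] p0 ⊢ (p0 ∨ p1)
      [Ax] p0 ⊢ p0

Result: YES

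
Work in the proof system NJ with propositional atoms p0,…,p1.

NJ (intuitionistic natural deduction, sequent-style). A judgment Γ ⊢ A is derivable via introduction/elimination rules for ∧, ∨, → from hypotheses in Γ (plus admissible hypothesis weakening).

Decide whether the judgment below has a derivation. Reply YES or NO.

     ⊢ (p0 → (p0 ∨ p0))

Derivation trace:
[→I]  ⊢ (p0 → (p0 ∨ p0))
  [∨I₂] p0 ⊢ (p0 ∨ p0)
    [Ax] p0 ⊢ p0

Result: YES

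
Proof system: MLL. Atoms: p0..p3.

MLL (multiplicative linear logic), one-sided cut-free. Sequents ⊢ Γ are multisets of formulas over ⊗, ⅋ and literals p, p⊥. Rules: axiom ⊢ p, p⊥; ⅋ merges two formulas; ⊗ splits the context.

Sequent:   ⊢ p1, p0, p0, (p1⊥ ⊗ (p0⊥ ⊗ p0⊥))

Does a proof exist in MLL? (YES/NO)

Proof tree:
[⊗]  ⊢ p1, p0, p0, (p1⊥ ⊗ (p0⊥ ⊗ p0⊥))
  [Ax]  ⊢ p1, p1⊥
  [⊗]  ⊢ p0, p0, (p0⊥ ⊗ p0⊥)
    [Ax]  ⊢ p0, p0⊥
    [Ax]  ⊢ p0, p0⊥

Result: YES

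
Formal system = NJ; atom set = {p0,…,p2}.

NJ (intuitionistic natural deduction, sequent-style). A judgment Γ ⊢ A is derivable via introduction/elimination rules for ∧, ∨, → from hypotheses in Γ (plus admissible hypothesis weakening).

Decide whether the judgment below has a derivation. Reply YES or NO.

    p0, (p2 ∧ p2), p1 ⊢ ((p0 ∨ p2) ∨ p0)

Derivation trace:
[Wk] p0, (p2 ∧ p2), p1 ⊢ ((p0 ∨ p2) ∨ p0)
  [Wk] p0, (p2 ∧ p2) ⊢ ((p0 ∨ p2) ∨ p0)
    [∨I₁] p0 ⊢ ((p0 ∨ p2) ∨ p0)
      [∨I₁] p0 ⊢ (p0 ∨ p2)
        [Ax] p0 ⊢ p0

Result: YES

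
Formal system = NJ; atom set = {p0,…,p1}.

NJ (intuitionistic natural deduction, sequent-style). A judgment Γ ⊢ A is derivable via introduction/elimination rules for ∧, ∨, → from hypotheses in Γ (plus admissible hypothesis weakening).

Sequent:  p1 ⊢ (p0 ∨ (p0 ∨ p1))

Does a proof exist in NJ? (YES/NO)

Derivation trace:
[∨I₂] p1 ⊢ (p0 ∨ (p0 ∨ p1))
  [∨I₂] p1 ⊢ (p0 ∨ p1)
    [Ax] p1 ⊢ p1

Result: YES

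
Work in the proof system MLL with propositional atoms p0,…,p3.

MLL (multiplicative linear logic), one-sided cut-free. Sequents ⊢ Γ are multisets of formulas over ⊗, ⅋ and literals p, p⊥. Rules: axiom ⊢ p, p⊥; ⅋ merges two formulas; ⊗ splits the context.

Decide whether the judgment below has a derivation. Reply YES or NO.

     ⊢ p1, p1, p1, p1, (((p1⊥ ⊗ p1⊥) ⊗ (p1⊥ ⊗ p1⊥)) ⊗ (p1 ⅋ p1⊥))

Derivation (root first):
[⊗]  ⊢ p1, p1, p1, p1, (((p1⊥ ⊗ p1⊥) ⊗ (p1⊥ ⊗ p1⊥)) ⊗ (p1 ⅋ p1⊥))
  [⊗]  ⊢ p1, p1, p1, p1, ((p1⊥ ⊗ p1⊥) ⊗ (p1⊥ ⊗ p1⊥))
    [⊗]  ⊢ p1, p1, (p1⊥ ⊗ p1⊥)
      [Ax]  ⊢ p1, p1⊥
      [Ax]  ⊢ p1, p1⊥
    [⊗]  ⊢ p1, p1, (p1⊥ ⊗ p1⊥)
      [Ax]  ⊢ p1, p1⊥
      [Ax]  ⊢ p1, p1⊥
  [⅋]  ⊢ (p1 ⅋ p1⊥)
    [Ax]  ⊢ p1, p1⊥

Result: YES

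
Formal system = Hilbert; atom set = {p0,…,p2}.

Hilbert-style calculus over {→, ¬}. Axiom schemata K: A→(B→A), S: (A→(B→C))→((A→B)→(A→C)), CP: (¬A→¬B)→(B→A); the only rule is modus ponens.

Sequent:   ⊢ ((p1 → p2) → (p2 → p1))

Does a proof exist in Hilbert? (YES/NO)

Enumerate valuations to refute Γ ⊢ Δ:
  v=000: Γ:[] Δ:[((p1 → p2) → (p2 → p1))=T] refutes=False
  v=001: Γ:[] Δ:[((p1 → p2) → (p2 → p1))=F] refutes=True  ← countermodel

Result: NO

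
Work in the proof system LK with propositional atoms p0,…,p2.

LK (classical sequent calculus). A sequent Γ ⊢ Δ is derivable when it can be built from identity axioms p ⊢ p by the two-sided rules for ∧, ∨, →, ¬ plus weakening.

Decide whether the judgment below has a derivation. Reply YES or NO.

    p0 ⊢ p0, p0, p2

Derivation (root first):
[WR] p0 ⊢ p0, p0, p2
  [WR] p0 ⊢ p0, p0
    [Ax] p0 ⊢ p0

Result: YES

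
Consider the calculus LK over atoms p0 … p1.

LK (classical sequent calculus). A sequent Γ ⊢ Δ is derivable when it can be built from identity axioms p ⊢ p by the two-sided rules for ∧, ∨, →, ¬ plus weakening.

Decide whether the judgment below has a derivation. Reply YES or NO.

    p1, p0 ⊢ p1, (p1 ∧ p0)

Derivation (root first):
[∧R] p1, p0 ⊢ p1, (p1 ∧ p0)
  [WL] p1, p0 ⊢ p1
    [Ax] p1 ⊢ p1
  [WR] p1, p0 ⊢ p1, p0
    [WL] p1, p0 ⊢ p1
      [Ax] p1 ⊢ p1

Result: YES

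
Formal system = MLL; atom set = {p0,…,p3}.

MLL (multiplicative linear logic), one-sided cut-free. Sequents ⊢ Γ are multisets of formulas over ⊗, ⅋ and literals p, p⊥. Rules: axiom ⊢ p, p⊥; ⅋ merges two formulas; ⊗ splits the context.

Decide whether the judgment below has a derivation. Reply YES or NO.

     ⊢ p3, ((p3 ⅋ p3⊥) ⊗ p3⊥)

Derivation (root first):
[⊗]  ⊢ p3, ((p3 ⅋ p3⊥) ⊗ p3⊥)
  [⅋]  ⊢ (p3 ⅋ p3⊥)
    [Ax]  ⊢ p3, p3⊥
  [Ax]  ⊢ p3, p3⊥

Result: YES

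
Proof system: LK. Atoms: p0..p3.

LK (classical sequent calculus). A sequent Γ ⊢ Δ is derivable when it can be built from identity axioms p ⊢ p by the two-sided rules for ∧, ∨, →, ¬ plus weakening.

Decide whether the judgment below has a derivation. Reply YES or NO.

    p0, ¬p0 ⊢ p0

Proof tree:
[¬L] p0, ¬p0 ⊢ p0
  [WR] p0 ⊢ p0, p0
    [Ax] p0 ⊢ p0

Result: YES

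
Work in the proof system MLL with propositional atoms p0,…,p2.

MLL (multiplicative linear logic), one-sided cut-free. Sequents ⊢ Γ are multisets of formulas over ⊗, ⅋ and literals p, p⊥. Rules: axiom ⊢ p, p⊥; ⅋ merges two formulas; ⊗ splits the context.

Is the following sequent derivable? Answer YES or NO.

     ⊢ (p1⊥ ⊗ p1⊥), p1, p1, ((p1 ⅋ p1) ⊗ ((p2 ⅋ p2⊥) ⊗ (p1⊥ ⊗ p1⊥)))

Derivation (root first):
[⊗]  ⊢ (p1⊥ ⊗ p1⊥), p1, p1, ((p1 ⅋ p1) ⊗ ((p2 ⅋ p2⊥) ⊗ (p1⊥ ⊗ p1⊥)))
  [⅋]  ⊢ (p1⊥ ⊗ p1⊥), (p1 ⅋ p1)
    [⊗]  ⊢ p1, p1, (p1⊥ ⊗ p1⊥)
      [Ax]  ⊢ p1, p1⊥
      [Ax]  ⊢ p1, p1⊥
  [⊗]  ⊢ p1, p1, ((p2 ⅋ p2⊥) ⊗ (p1⊥ ⊗ p1⊥))
    [⅋]  ⊢ (p2 ⅋ p2⊥)
      [Ax]  ⊢ p2, p2⊥
    [⊗]  ⊢ p1, p1, (p1⊥ ⊗ p1⊥)
      [Ax]  ⊢ p1, p1⊥
      [Ax]  ⊢ p1, p1⊥

Result: YES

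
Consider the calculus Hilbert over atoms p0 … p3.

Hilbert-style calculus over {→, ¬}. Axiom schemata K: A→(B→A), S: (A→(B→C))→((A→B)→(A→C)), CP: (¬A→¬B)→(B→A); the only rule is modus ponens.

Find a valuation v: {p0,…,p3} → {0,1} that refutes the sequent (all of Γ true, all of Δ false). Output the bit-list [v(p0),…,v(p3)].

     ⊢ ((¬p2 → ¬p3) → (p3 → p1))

Search for a countermodel by truth-table:
  v=0000: Γ:[] Δ:[((¬p2 → ¬p3) → (p3 → p1))=T] refutes=False
  v=0001: Γ:[] Δ:[((¬p2 → ¬p3) → (p3 → p1))=T] refutes=False
  v=0010: Γ:[] Δ:[((¬p2 → ¬p3) → (p3 → p1))=T] refutes=False
  v=0011: Γ:[] Δ:[((¬p2 → ¬p3) → (p3 → p1))=F] refutes=True  ← countermodel

Result: [0, 0, 1, 1]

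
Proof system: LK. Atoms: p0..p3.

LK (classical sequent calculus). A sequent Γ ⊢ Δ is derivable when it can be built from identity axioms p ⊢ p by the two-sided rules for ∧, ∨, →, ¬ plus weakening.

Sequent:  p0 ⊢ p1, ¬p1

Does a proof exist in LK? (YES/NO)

Derivation trace:
[WL] p0 ⊢ p1, ¬p1
  [¬R]  ⊢ p1, ¬p1
    [Ax] p1 ⊢ p1

Result: YES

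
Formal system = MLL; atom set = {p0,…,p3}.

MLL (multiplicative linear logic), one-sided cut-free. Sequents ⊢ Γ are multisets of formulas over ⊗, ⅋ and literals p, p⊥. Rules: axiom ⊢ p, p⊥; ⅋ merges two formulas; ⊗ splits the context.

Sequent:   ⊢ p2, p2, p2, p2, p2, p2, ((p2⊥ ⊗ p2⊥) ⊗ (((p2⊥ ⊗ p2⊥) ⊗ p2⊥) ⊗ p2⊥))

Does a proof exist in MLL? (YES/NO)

Derivation trace:
[⊗]  ⊢ p2, p2, p2, p2, p2, p2, ((p2⊥ ⊗ p2⊥) ⊗ (((p2⊥ ⊗ p2⊥) ⊗ p2⊥) ⊗ p2⊥))
  [⊗]  ⊢ p2, p2, (p2⊥ ⊗ p2⊥)
    [Ax]  ⊢ p2, p2⊥
    [Ax]  ⊢ p2, p2⊥
  [⊗]  ⊢ p2, p2, p2, p2, (((p2⊥ ⊗ p2⊥) ⊗ p2⊥) ⊗ p2⊥)
    [⊗]  ⊢ p2, p2, p2, ((p2⊥ ⊗ p2⊥) ⊗ p2⊥)
      [⊗]  ⊢ p2, p2, (p2⊥ ⊗ p2⊥)
        [Ax]  ⊢ p2, p2⊥
        [Ax]  ⊢ p2, p2⊥
      [Ax]  ⊢ p2, p2⊥
    [Ax]  ⊢ p2, p2⊥

Result: YES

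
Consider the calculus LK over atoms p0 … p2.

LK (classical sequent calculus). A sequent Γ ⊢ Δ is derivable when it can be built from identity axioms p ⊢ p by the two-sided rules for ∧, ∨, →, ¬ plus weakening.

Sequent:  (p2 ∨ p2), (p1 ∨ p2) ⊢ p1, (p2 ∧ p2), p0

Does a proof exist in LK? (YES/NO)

Derivation trace:
[WR] (p2 ∨ p2), (p1 ∨ p2) ⊢ p1, (p2 ∧ p2), p0
  [∧R] (p2 ∨ p2), (p1 ∨ p2) ⊢ p1, (p2 ∧ p2)
    [∨L] (p1 ∨ p2) ⊢ p1, p2
      [Ax] p1 ⊢ p1
      [Ax] p2 ⊢ p2
    [∨L] (p2 ∨ p2) ⊢ p2
      [Ax] p2 ⊢ p2
      [Ax] p2 ⊢ p2

Result: YES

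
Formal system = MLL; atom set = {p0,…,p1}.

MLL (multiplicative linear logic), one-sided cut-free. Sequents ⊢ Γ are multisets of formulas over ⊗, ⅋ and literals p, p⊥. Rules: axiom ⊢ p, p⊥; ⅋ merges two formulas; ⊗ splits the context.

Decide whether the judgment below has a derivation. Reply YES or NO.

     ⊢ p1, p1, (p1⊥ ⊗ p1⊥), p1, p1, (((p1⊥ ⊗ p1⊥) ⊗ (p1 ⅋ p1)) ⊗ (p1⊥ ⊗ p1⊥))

Derivation (root first):
[⊗]  ⊢ p1, p1, (p1⊥ ⊗ p1⊥), p1, p1, (((p1⊥ ⊗ p1⊥) ⊗ (p1 ⅋ p1)) ⊗ (p1⊥ ⊗ p1⊥))
  [⊗]  ⊢ p1, p1, (p1⊥ ⊗ p1⊥), ((p1⊥ ⊗ p1⊥) ⊗ (p1 ⅋ p1))
    [⊗]  ⊢ p1, p1, (p1⊥ ⊗ p1⊥)
      [Ax]  ⊢ p1, p1⊥
      [Ax]  ⊢ p1, p1⊥
    [⅋]  ⊢ (p1⊥ ⊗ p1⊥), (p1 ⅋ p1)
      [⊗]  ⊢ p1, p1, (p1⊥ ⊗ p1⊥)
        [Ax]  ⊢ p1, p1⊥
        [Ax]  ⊢ p1, p1⊥
  [⊗]  ⊢ p1, p1, (p1⊥ ⊗ p1⊥)
    [Ax]  ⊢ p1, p1⊥
    [Ax]  ⊢ p1, p1⊥

Result: YES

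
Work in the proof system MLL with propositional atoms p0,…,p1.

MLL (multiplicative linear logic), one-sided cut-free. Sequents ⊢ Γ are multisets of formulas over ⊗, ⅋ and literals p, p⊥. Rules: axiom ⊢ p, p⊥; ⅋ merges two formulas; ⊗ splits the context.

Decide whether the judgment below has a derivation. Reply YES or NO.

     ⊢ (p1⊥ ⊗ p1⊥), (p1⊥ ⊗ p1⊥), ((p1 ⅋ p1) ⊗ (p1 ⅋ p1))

Derivation trace:
[⊗]  ⊢ (p1⊥ ⊗ p1⊥), (p1⊥ ⊗ p1⊥), ((p1 ⅋ p1) ⊗ (p1 ⅋ p1))
  [⅋]  ⊢ (p1⊥ ⊗ p1⊥), (p1 ⅋ p1)
    [⊗]  ⊢ p1, p1, (p1⊥ ⊗ p1⊥)
      [Ax]  ⊢ p1, p1⊥
      [Ax]  ⊢ p1, p1⊥
  [⅋]  ⊢ (p1⊥ ⊗ p1⊥), (p1 ⅋ p1)
    [⊗]  ⊢ p1, p1, (p1⊥ ⊗ p1⊥)
      [Ax]  ⊢ p1, p1⊥
      [Ax]  ⊢ p1, p1⊥

Result: YES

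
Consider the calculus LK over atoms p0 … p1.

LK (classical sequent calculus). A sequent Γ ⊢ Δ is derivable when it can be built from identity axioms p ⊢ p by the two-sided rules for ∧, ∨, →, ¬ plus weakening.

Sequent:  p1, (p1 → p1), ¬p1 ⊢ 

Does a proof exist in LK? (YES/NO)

Proof tree:
[¬L] p1, (p1 → p1), ¬p1 ⊢ 
  [→L] p1, (p1 → p1) ⊢ p1
    [Ax] p1 ⊢ p1
    [Ax] p1 ⊢ p1

Result: YES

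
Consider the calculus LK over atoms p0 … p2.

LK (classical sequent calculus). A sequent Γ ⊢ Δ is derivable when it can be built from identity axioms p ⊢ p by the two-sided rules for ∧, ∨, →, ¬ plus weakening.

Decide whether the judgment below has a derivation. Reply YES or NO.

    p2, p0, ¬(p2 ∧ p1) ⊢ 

Search for a countermodel by truth-table:
  v=000: Γ:[p2=F, p0=F, ¬(p2 ∧ p1)=T] Δ:[] refutes=False
  v=001: Γ:[p2=T, p0=F, ¬(p2 ∧ p1)=T] Δ:[] refutes=False
  v=010: Γ:[p2=F, p0=F, ¬(p2 ∧ p1)=T] Δ:[] refutes=False
  v=011: Γ:[p2=T, p0=F, ¬(p2 ∧ p1)=F] Δ:[] refutes=False
  v=100: Γ:[p2=F, p0=T, ¬(p2 ∧ p1)=T] Δ:[] refutes=False
  v=101: Γ:[p2=T, p0=T, ¬(p2 ∧ p1)=T] Δ:[] refutes=True  ← countermodel

Result: NO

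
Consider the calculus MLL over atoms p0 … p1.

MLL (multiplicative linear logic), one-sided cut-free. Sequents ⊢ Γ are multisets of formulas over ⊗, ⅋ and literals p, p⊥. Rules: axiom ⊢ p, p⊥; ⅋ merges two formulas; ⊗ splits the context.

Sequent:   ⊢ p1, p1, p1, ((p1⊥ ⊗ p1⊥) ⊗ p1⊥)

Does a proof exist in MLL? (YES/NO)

Derivation trace:
[⊗]  ⊢ p1, p1, p1, ((p1⊥ ⊗ p1⊥) ⊗ p1⊥)
  [⊗]  ⊢ p1, p1, (p1⊥ ⊗ p1⊥)
    [Ax]  ⊢ p1, p1⊥
    [Ax]  ⊢ p1, p1⊥
  [Ax]  ⊢ p1, p1⊥

Result: YES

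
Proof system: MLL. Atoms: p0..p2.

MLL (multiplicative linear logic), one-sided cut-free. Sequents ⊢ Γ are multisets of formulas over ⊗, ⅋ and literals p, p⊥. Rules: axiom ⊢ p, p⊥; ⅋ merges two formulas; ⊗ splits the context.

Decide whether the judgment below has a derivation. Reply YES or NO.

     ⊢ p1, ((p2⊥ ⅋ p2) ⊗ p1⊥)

Derivation trace:
[⊗]  ⊢ p1, ((p2⊥ ⅋ p2) ⊗ p1⊥)
  [⅋]  ⊢ (p2⊥ ⅋ p2)
    [Ax]  ⊢ p2, p2⊥
  [Ax]  ⊢ p1, p1⊥

Result: YES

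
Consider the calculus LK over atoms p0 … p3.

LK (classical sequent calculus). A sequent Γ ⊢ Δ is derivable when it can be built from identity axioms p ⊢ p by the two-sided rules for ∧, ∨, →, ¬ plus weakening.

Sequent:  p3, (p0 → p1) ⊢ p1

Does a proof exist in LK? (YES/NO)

Search for a countermodel by truth-table:
  v=0000: Γ:[p3=F, (p0 → p1)=T] Δ:[p1=F] refutes=False
  v=0001: Γ:[p3=T, (p0 → p1)=T] Δ:[p1=F] refutes=True  ← countermodel

Result: NO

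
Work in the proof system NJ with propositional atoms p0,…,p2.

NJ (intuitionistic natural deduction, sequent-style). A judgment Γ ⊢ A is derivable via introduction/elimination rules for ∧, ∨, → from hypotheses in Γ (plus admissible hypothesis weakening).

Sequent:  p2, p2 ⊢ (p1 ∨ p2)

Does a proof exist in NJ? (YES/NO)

Derivation trace:
[Wk] p2, p2 ⊢ (p1 ∨ p2)
  [∨I₂] p2 ⊢ (p1 ∨ p2)
    [Ax] p2 ⊢ p2

Result: YES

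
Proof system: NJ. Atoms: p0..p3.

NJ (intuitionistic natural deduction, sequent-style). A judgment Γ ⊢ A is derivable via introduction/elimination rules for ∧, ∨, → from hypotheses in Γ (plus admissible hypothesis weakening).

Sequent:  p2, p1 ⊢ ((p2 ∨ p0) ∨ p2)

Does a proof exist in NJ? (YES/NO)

Derivation trace:
[∨I₁] p2, p1 ⊢ ((p2 ∨ p0) ∨ p2)
  [Wk] p2, p1 ⊢ (p2 ∨ p0)
    [∨I₁] p2 ⊢ (p2 ∨ p0)
      [Ax] p2 ⊢ p2

Result: YES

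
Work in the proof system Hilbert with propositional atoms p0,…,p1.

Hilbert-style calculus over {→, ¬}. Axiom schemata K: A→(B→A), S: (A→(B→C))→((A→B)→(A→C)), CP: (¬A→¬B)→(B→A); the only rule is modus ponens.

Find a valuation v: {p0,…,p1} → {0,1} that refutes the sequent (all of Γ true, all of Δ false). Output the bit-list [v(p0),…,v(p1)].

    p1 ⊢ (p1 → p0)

Enumerate valuations to refute Γ ⊢ Δ:
  v=00: Γ:[p1=F] Δ:[(p1 → p0)=T] refutes=False
  v=01: Γ:[p1=T] Δ:[(p1 → p0)=F] refutes=True  ← countermodel

Result: [0, 1]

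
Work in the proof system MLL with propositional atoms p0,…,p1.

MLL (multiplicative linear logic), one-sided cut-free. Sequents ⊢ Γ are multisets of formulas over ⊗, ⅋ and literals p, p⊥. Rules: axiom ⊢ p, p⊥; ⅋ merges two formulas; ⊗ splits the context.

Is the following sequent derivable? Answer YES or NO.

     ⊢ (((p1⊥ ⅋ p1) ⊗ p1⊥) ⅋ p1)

Derivation (root first):
[⅋]  ⊢ (((p1⊥ ⅋ p1) ⊗ p1⊥) ⅋ p1)
  [⊗]  ⊢ p1, ((p1⊥ ⅋ p1) ⊗ p1⊥)
    [⅋]  ⊢ (p1⊥ ⅋ p1)
      [Ax]  ⊢ p1, p1⊥
    [Ax]  ⊢ p1, p1⊥

Result: YES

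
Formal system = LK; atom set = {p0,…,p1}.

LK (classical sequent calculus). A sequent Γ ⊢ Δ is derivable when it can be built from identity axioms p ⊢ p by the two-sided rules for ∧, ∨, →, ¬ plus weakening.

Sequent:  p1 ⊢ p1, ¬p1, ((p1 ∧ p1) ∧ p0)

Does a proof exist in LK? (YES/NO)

Proof tree:
[∧R] p1 ⊢ p1, ¬p1, ((p1 ∧ p1) ∧ p0)
  [∧R] p1 ⊢ (p1 ∧ p1)
    [Ax] p1 ⊢ p1
    [Ax] p1 ⊢ p1
  [WR]  ⊢ p1, ¬p1, p0
    [¬R]  ⊢ p1, ¬p1
      [Ax] p1 ⊢ p1

Result: YES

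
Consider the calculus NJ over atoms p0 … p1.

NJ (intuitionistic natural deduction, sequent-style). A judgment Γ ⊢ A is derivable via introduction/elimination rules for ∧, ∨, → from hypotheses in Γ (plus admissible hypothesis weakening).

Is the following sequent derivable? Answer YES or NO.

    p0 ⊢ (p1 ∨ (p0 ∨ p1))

Derivation (root first):
[∨I₂] p0 ⊢ (p1 ∨ (p0 ∨ p1))
  [∨I₁] p0 ⊢ (p0 ∨ p1)
    [Ax] p0 ⊢ p0

Result: YES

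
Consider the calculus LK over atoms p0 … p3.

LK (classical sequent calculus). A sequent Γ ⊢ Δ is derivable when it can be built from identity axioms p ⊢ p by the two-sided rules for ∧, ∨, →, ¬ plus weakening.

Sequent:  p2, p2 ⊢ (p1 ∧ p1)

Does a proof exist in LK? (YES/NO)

Search for a countermodel by truth-table:
  v=0000: Γ:[p2=F, p2=F] Δ:[(p1 ∧ p1)=F] refutes=False
  v=0001: Γ:[p2=F, p2=F] Δ:[(p1 ∧ p1)=F] refutes=False
  v=0010: Γ:[p2=T, p2=T] Δ:[(p1 ∧ p1)=F] refutes=True  ← countermodel

Result: NO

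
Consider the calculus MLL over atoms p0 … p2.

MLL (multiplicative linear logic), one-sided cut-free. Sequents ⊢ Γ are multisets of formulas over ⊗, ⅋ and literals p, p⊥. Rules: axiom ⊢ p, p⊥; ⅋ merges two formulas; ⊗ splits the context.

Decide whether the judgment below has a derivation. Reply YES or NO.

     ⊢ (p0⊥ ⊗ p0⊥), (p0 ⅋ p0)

Derivation trace:
[⅋]  ⊢ (p0⊥ ⊗ p0⊥), (p0 ⅋ p0)
  [⊗]  ⊢ p0, p0, (p0⊥ ⊗ p0⊥)
    [Ax]  ⊢ p0, p0⊥
    [Ax]  ⊢ p0, p0⊥

Result: YES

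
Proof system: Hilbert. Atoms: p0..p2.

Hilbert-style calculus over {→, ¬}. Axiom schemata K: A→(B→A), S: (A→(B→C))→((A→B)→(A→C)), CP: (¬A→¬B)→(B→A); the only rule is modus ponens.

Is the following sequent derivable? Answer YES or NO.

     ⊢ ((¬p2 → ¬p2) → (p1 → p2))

Search for a countermodel by truth-table:
  v=000: Γ:[] Δ:[((¬p2 → ¬p2) → (p1 → p2))=T] refutes=False
  v=001: Γ:[] Δ:[((¬p2 → ¬p2) → (p1 → p2))=T] refutes=False
  v=010: Γ:[] Δ:[((¬p2 → ¬p2) → (p1 → p2))=F] refutes=True  ← countermodel

Result: NO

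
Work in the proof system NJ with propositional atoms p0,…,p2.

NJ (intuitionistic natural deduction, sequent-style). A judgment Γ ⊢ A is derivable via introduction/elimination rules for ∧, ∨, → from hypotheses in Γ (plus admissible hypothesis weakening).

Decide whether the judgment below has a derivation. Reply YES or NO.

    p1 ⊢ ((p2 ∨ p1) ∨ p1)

Proof tree:
[∨I₁] p1 ⊢ ((p2 ∨ p1) ∨ p1)
  [∨I₂] p1 ⊢ (p2 ∨ p1)
    [Ax] p1 ⊢ p1

Result: YES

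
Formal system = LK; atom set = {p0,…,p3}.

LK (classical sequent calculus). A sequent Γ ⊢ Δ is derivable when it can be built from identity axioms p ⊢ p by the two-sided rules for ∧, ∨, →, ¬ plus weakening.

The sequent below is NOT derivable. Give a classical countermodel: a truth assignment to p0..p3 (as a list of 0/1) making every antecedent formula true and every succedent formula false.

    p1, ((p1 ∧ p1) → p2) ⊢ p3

Truth-table refutation:
  v=0000: Γ:[p1=F, ((p1 ∧ p1) → p2)=T] Δ:[p3=F] refutes=False
  v=0001: Γ:[p1=F, ((p1 ∧ p1) → p2)=T] Δ:[p3=T] refutes=False
  v=0010: Γ:[p1=F, ((p1 ∧ p1) → p2)=T] Δ:[p3=F] refutes=False
  v=0011: Γ:[p1=F, ((p1 ∧ p1) → p2)=T] Δ:[p3=T] refutes=False
  v=0100: Γ:[p1=T, ((p1 ∧ p1) → p2)=F] Δ:[p3=F] refutes=False
  v=0101: Γ:[p1=T, ((p1 ∧ p1) → p2)=F] Δ:[p3=T] refutes=False
  v=0110: Γ:[p1=T, ((p1 ∧ p1) → p2)=T] Δ:[p3=F] refutes=True  ← countermodel

Result: [0, 1, 1, 0]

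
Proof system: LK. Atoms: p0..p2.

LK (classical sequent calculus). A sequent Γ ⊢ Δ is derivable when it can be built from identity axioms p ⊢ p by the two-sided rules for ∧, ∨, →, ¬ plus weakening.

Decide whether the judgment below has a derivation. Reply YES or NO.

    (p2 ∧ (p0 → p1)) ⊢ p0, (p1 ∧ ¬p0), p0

Search for a countermodel by truth-table:
  v=000: Γ:[(p2 ∧ (p0 → p1))=F] Δ:[p0=F, (p1 ∧ ¬p0)=F, p0=F] refutes=False
  v=001: Γ:[(p2 ∧ (p0 → p1))=T] Δ:[p0=F, (p1 ∧ ¬p0)=F, p0=F] refutes=True  ← countermodel

Result: NO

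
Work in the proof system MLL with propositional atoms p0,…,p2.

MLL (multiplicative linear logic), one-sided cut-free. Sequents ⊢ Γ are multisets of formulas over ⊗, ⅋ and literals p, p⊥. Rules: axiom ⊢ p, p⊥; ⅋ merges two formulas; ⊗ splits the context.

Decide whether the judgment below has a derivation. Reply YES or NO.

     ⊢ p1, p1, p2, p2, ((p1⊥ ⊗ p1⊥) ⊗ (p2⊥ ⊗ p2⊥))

Proof tree:
[⊗]  ⊢ p1, p1, p2, p2, ((p1⊥ ⊗ p1⊥) ⊗ (p2⊥ ⊗ p2⊥))
  [⊗]  ⊢ p1, p1, (p1⊥ ⊗ p1⊥)
    [Ax]  ⊢ p1, p1⊥
    [Ax]  ⊢ p1, p1⊥
  [⊗]  ⊢ p2, p2, (p2⊥ ⊗ p2⊥)
    [Ax]  ⊢ p2, p2⊥
    [Ax]  ⊢ p2, p2⊥

Result: YES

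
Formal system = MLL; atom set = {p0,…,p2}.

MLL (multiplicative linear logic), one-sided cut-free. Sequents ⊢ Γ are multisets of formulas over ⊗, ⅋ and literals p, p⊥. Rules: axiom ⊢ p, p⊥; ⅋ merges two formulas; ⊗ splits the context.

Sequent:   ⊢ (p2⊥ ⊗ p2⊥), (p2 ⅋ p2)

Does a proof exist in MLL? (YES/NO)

Derivation trace:
[⅋]  ⊢ (p2⊥ ⊗ p2⊥), (p2 ⅋ p2)
  [⊗]  ⊢ p2, p2, (p2⊥ ⊗ p2⊥)
    [Ax]  ⊢ p2, p2⊥
    [Ax]  ⊢ p2, p2⊥

Result: YES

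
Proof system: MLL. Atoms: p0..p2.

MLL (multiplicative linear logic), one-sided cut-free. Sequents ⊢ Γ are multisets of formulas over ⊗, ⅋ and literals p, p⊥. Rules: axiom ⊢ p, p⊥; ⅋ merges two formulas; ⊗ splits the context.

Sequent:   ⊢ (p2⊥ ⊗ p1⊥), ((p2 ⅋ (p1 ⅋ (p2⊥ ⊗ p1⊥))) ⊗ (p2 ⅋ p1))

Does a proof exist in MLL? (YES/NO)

Derivation trace:
[⊗]  ⊢ (p2⊥ ⊗ p1⊥), ((p2 ⅋ (p1 ⅋ (p2⊥ ⊗ p1⊥))) ⊗ (p2 ⅋ p1))
  [⅋]  ⊢ (p2 ⅋ (p1 ⅋ (p2⊥ ⊗ p1⊥)))
    [⅋]  ⊢ p2, (p1 ⅋ (p2⊥ ⊗ p1⊥))
      [⊗]  ⊢ p2, p1, (p2⊥ ⊗ p1⊥)
        [Ax]  ⊢ p2, p2⊥
        [Ax]  ⊢ p1, p1⊥
  [⅋]  ⊢ (p2⊥ ⊗ p1⊥), (p2 ⅋ p1)
    [⊗]  ⊢ p2, p1, (p2⊥ ⊗ p1⊥)
      [Ax]  ⊢ p2, p2⊥
      [Ax]  ⊢ p1, p1⊥

Result: YES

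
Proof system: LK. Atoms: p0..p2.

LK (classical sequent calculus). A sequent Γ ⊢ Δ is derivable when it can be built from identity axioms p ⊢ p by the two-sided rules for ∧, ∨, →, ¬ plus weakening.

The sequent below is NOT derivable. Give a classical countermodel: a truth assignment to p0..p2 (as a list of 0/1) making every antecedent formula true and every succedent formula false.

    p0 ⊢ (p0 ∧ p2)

Enumerate valuations to refute Γ ⊢ Δ:
  v=000: Γ:[p0=F] Δ:[(p0 ∧ p2)=F] refutes=False
  v=001: Γ:[p0=F] Δ:[(p0 ∧ p2)=F] refutes=False
  v=010: Γ:[p0=F] Δ:[(p0 ∧ p2)=F] refutes=False
  v=011: Γ:[p0=F] Δ:[(p0 ∧ p2)=F] refutes=False
  v=100: Γ:[p0=T] Δ:[(p0 ∧ p2)=F] refutes=True  ← countermodel

Result: [1, 0, 0]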